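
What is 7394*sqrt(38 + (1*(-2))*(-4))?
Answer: 7394*sqrt(46) ≈ 50149.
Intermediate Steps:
7394*sqrt(38 + (1*(-2))*(-4)) = 7394*sqrt(38 - 2*(-4)) = 7394*sqrt(38 + 8) = 7394*sqrt(46)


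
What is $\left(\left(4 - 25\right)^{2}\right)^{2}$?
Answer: $194481$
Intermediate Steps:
$\left(\left(4 - 25\right)^{2}\right)^{2} = \left(\left(-21\right)^{2}\right)^{2} = 441^{2} = 194481$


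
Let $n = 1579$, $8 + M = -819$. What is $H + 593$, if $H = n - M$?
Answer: $2999$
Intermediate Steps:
$M = -827$ ($M = -8 - 819 = -827$)
$H = 2406$ ($H = 1579 - -827 = 1579 + 827 = 2406$)
$H + 593 = 2406 + 593 = 2999$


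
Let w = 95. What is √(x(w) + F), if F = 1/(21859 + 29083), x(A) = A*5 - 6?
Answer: √1217096024658/50942 ≈ 21.656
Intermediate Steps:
x(A) = -6 + 5*A (x(A) = 5*A - 6 = -6 + 5*A)
F = 1/50942 ≈ 1.9630e-5
√(x(w) + F) = √((-6 + 5*95) + 1/50942) = √((-6 + 475) + 1/50942) = √(469 + 1/50942) = √(23891799/50942) = √1217096024658/50942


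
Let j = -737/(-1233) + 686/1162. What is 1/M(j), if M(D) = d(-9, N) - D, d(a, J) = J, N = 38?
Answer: 102339/3767294 ≈ 0.027165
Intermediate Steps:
j = 121588/102339 (j = -737*(-1/1233) + 686*(1/1162) = 737/1233 + 49/83 = 121588/102339 ≈ 1.1881)
M(D) = 38 - D
1/M(j) = 1/(38 - 1*121588/102339) = 1/(38 - 121588/102339) = 1/(3767294/102339) = 102339/3767294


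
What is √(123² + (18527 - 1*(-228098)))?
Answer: √261754 ≈ 511.62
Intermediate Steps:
√(123² + (18527 - 1*(-228098))) = √(15129 + (18527 + 228098)) = √(15129 + 246625) = √261754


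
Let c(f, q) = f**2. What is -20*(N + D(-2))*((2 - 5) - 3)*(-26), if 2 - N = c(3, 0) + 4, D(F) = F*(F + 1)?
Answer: 28080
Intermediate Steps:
D(F) = F*(1 + F)
N = -11 (N = 2 - (3**2 + 4) = 2 - (9 + 4) = 2 - 1*13 = 2 - 13 = -11)
-20*(N + D(-2))*((2 - 5) - 3)*(-26) = -20*(-11 - 2*(1 - 2))*((2 - 5) - 3)*(-26) = -20*(-11 - 2*(-1))*(-3 - 3)*(-26) = -20*(-11 + 2)*(-6)*(-26) = -(-180)*(-6)*(-26) = -20*54*(-26) = -1080*(-26) = 28080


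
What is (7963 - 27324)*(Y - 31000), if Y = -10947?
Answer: 812135867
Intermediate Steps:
(7963 - 27324)*(Y - 31000) = (7963 - 27324)*(-10947 - 31000) = -19361*(-41947) = 812135867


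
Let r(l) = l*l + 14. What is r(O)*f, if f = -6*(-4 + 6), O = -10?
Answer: -1368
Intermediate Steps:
r(l) = 14 + l² (r(l) = l² + 14 = 14 + l²)
f = -12 (f = -6*2 = -12)
r(O)*f = (14 + (-10)²)*(-12) = (14 + 100)*(-12) = 114*(-12) = -1368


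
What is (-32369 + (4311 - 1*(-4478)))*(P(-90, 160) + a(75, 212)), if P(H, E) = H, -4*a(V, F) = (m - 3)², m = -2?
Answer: 2269575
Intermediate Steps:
a(V, F) = -25/4 (a(V, F) = -(-2 - 3)²/4 = -¼*(-5)² = -¼*25 = -25/4)
(-32369 + (4311 - 1*(-4478)))*(P(-90, 160) + a(75, 212)) = (-32369 + (4311 - 1*(-4478)))*(-90 - 25/4) = (-32369 + (4311 + 4478))*(-385/4) = (-32369 + 8789)*(-385/4) = -23580*(-385/4) = 2269575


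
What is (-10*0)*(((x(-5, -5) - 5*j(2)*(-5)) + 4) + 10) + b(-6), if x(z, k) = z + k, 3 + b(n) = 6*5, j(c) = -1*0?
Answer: 27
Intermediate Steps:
j(c) = 0
b(n) = 27 (b(n) = -3 + 6*5 = -3 + 30 = 27)
x(z, k) = k + z
(-10*0)*(((x(-5, -5) - 5*j(2)*(-5)) + 4) + 10) + b(-6) = (-10*0)*((((-5 - 5) - 5*0*(-5)) + 4) + 10) + 27 = 0*(((-10 - 0*(-5)) + 4) + 10) + 27 = 0*(((-10 - 1*0) + 4) + 10) + 27 = 0*(((-10 + 0) + 4) + 10) + 27 = 0*((-10 + 4) + 10) + 27 = 0*(-6 + 10) + 27 = 0*4 + 27 = 0 + 27 = 27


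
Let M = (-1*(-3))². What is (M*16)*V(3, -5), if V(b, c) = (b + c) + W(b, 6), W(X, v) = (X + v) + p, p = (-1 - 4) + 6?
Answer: 1152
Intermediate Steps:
p = 1 (p = -5 + 6 = 1)
W(X, v) = 1 + X + v (W(X, v) = (X + v) + 1 = 1 + X + v)
M = 9 (M = 3² = 9)
V(b, c) = 7 + c + 2*b (V(b, c) = (b + c) + (1 + b + 6) = (b + c) + (7 + b) = 7 + c + 2*b)
(M*16)*V(3, -5) = (9*16)*(7 - 5 + 2*3) = 144*(7 - 5 + 6) = 144*8 = 1152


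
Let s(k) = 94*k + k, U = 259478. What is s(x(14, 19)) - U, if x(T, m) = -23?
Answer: -261663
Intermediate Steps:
s(k) = 95*k
s(x(14, 19)) - U = 95*(-23) - 1*259478 = -2185 - 259478 = -261663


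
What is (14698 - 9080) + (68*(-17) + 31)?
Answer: 4493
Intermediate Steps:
(14698 - 9080) + (68*(-17) + 31) = 5618 + (-1156 + 31) = 5618 - 1125 = 4493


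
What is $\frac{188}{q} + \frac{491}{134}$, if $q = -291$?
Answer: $\frac{117689}{38994} \approx 3.0181$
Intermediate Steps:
$\frac{188}{q} + \frac{491}{134} = \frac{188}{-291} + \frac{491}{134} = 188 \left(- \frac{1}{291}\right) + 491 \cdot \frac{1}{134} = - \frac{188}{291} + \frac{491}{134} = \frac{117689}{38994}$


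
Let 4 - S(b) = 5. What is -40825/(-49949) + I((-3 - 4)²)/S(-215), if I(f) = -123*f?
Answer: 301083448/49949 ≈ 6027.8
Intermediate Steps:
S(b) = -1 (S(b) = 4 - 1*5 = 4 - 5 = -1)
-40825/(-49949) + I((-3 - 4)²)/S(-215) = -40825/(-49949) - 123*(-3 - 4)²/(-1) = -40825*(-1/49949) - 123*(-7)²*(-1) = 40825/49949 - 123*49*(-1) = 40825/49949 - 6027*(-1) = 40825/49949 + 6027 = 301083448/49949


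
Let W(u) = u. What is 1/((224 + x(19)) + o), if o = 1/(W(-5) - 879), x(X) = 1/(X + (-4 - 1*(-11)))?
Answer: 884/198049 ≈ 0.0044635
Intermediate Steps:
x(X) = 1/(7 + X) (x(X) = 1/(X + (-4 + 11)) = 1/(X + 7) = 1/(7 + X))
o = -1/884 (o = 1/(-5 - 879) = 1/(-884) = -1/884 ≈ -0.0011312)
1/((224 + x(19)) + o) = 1/((224 + 1/(7 + 19)) - 1/884) = 1/((224 + 1/26) - 1/884) = 1/(5825/26 - 1/884) = 1/(198049/884) = 884/198049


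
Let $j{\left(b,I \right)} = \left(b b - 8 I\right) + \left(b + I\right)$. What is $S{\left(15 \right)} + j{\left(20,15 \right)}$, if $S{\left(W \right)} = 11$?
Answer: $326$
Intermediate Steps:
$j{\left(b,I \right)} = b + b^{2} - 7 I$ ($j{\left(b,I \right)} = \left(b^{2} - 8 I\right) + \left(I + b\right) = b + b^{2} - 7 I$)
$S{\left(15 \right)} + j{\left(20,15 \right)} = 11 + \left(20 + 20^{2} - 105\right) = 11 + \left(20 + 400 - 105\right) = 11 + 315 = 326$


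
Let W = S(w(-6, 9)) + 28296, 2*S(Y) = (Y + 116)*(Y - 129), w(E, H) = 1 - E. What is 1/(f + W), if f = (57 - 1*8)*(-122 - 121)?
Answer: 1/8886 ≈ 0.00011254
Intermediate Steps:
S(Y) = (-129 + Y)*(116 + Y)/2 (S(Y) = ((Y + 116)*(Y - 129))/2 = ((116 + Y)*(-129 + Y))/2 = ((-129 + Y)*(116 + Y))/2 = (-129 + Y)*(116 + Y)/2)
f = -11907 (f = (57 - 8)*(-243) = 49*(-243) = -11907)
W = 20793 (W = (-7482 + (1 - 1*(-6))²/2 - 13*(1 - 1*(-6))/2) + 28296 = (-7482 + (1 + 6)²/2 - 13*(1 + 6)/2) + 28296 = (-7482 + (½)*7² - 13/2*7) + 28296 = (-7482 + (½)*49 - 91/2) + 28296 = (-7482 + 49/2 - 91/2) + 28296 = -7503 + 28296 = 20793)
1/(f + W) = 1/(-11907 + 20793) = 1/8886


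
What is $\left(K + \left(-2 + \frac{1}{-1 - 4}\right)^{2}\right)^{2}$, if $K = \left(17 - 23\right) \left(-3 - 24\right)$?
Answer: $\frac{17397241}{625} \approx 27836.0$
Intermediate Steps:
$K = 162$ ($K = \left(-6\right) \left(-27\right) = 162$)
$\left(K + \left(-2 + \frac{1}{-1 - 4}\right)^{2}\right)^{2} = \left(162 + \left(-2 + \frac{1}{-1 - 4}\right)^{2}\right)^{2} = \left(162 + \left(-2 + \frac{1}{-5}\right)^{2}\right)^{2} = \left(162 + \left(-2 - \frac{1}{5}\right)^{2}\right)^{2} = \left(162 + \left(- \frac{11}{5}\right)^{2}\right)^{2} = \left(162 + \frac{121}{25}\right)^{2} = \left(\frac{4171}{25}\right)^{2} = \frac{17397241}{625}$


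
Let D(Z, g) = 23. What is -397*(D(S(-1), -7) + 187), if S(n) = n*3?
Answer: -83370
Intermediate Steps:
S(n) = 3*n
-397*(D(S(-1), -7) + 187) = -397*(23 + 187) = -397*210 = -83370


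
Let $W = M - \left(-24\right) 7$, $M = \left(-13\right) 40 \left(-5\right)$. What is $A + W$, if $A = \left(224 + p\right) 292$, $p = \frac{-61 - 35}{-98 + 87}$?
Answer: $\frac{777968}{11} \approx 70724.0$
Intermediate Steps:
$p = \frac{96}{11}$ ($p = - \frac{96}{-11} = \left(-96\right) \left(- \frac{1}{11}\right) = \frac{96}{11} \approx 8.7273$)
$M = 2600$ ($M = \left(-520\right) \left(-5\right) = 2600$)
$A = \frac{747520}{11}$ ($A = \left(224 + \frac{96}{11}\right) 292 = \frac{2560}{11} \cdot 292 = \frac{747520}{11} \approx 67956.0$)
$W = 2768$ ($W = 2600 - \left(-24\right) 7 = 2600 - -168 = 2600 + 168 = 2768$)
$A + W = \frac{747520}{11} + 2768 = \frac{777968}{11}$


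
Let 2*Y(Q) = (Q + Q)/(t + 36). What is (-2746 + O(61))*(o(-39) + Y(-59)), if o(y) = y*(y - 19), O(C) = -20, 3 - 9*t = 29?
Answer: -931512735/149 ≈ -6.2518e+6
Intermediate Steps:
t = -26/9 (t = ⅓ - ⅑*29 = ⅓ - 29/9 = -26/9 ≈ -2.8889)
o(y) = y*(-19 + y)
Y(Q) = 9*Q/298 (Y(Q) = ((Q + Q)/(-26/9 + 36))/2 = ((2*Q)/(298/9))/2 = ((2*Q)*(9/298))/2 = (9*Q/149)/2 = 9*Q/298)
(-2746 + O(61))*(o(-39) + Y(-59)) = (-2746 - 20)*(-39*(-19 - 39) + (9/298)*(-59)) = -2766*(-39*(-58) - 531/298) = -2766*(2262 - 531/298) = -2766*673545/298 = -931512735/149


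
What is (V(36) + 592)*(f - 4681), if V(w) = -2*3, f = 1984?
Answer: -1580442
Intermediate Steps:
V(w) = -6
(V(36) + 592)*(f - 4681) = (-6 + 592)*(1984 - 4681) = 586*(-2697) = -1580442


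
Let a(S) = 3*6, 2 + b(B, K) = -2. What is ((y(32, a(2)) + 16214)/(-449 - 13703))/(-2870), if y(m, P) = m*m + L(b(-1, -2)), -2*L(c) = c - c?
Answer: 8619/20308120 ≈ 0.00042441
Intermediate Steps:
b(B, K) = -4 (b(B, K) = -2 - 2 = -4)
a(S) = 18
L(c) = 0 (L(c) = -(c - c)/2 = -1/2*0 = 0)
y(m, P) = m**2 (y(m, P) = m*m + 0 = m**2 + 0 = m**2)
((y(32, a(2)) + 16214)/(-449 - 13703))/(-2870) = ((32**2 + 16214)/(-449 - 13703))/(-2870) = ((1024 + 16214)/(-14152))*(-1/2870) = (17238*(-1/14152))*(-1/2870) = -8619/7076*(-1/2870) = 8619/20308120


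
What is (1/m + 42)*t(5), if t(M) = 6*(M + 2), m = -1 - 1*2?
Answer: 1750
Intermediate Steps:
m = -3 (m = -1 - 2 = -3)
t(M) = 12 + 6*M (t(M) = 6*(2 + M) = 12 + 6*M)
(1/m + 42)*t(5) = (1/(-3) + 42)*(12 + 6*5) = (-1/3 + 42)*(12 + 30) = (125/3)*42 = 1750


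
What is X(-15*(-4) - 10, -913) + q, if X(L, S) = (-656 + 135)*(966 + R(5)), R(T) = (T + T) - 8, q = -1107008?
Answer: -1611336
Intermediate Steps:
R(T) = -8 + 2*T (R(T) = 2*T - 8 = -8 + 2*T)
X(L, S) = -504328 (X(L, S) = (-656 + 135)*(966 + (-8 + 2*5)) = -521*(966 + (-8 + 10)) = -521*(966 + 2) = -521*968 = -504328)
X(-15*(-4) - 10, -913) + q = -504328 - 1107008 = -1611336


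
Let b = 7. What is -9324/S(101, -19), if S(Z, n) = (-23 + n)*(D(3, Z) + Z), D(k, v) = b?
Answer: 37/18 ≈ 2.0556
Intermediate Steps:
D(k, v) = 7
S(Z, n) = (-23 + n)*(7 + Z)
-9324/S(101, -19) = -9324/(-161 - 23*101 + 7*(-19) + 101*(-19)) = -9324/(-161 - 2323 - 133 - 1919) = -9324/(-4536) = -9324*(-1/4536) = 37/18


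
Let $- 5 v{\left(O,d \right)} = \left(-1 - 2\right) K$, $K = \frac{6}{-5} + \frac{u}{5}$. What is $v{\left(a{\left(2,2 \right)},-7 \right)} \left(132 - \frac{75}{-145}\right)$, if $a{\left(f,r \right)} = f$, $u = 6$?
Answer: $0$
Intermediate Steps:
$K = 0$ ($K = \frac{6}{-5} + \frac{6}{5} = 6 \left(- \frac{1}{5}\right) + 6 \cdot \frac{1}{5} = - \frac{6}{5} + \frac{6}{5} = 0$)
$v{\left(O,d \right)} = 0$ ($v{\left(O,d \right)} = - \frac{\left(-1 - 2\right) 0}{5} = - \frac{\left(-3\right) 0}{5} = \left(- \frac{1}{5}\right) 0 = 0$)
$v{\left(a{\left(2,2 \right)},-7 \right)} \left(132 - \frac{75}{-145}\right) = 0 \left(132 - \frac{75}{-145}\right) = 0 \left(132 - - \frac{15}{29}\right) = 0 \left(132 + \frac{15}{29}\right) = 0 \cdot \frac{3843}{29} = 0$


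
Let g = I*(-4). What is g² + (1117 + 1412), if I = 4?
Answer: 2785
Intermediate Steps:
g = -16 (g = 4*(-4) = -16)
g² + (1117 + 1412) = (-16)² + (1117 + 1412) = 256 + 2529 = 2785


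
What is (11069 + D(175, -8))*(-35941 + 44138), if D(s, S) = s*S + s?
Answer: 80691268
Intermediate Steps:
D(s, S) = s + S*s (D(s, S) = S*s + s = s + S*s)
(11069 + D(175, -8))*(-35941 + 44138) = (11069 + 175*(1 - 8))*(-35941 + 44138) = (11069 + 175*(-7))*8197 = (11069 - 1225)*8197 = 9844*8197 = 80691268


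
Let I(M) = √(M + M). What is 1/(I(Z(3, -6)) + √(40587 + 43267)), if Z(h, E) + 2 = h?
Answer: 1/(√2 + √83854) ≈ 0.0034365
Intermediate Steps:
Z(h, E) = -2 + h
I(M) = √2*√M (I(M) = √(2*M) = √2*√M)
1/(I(Z(3, -6)) + √(40587 + 43267)) = 1/(√2*√(-2 + 3) + √(40587 + 43267)) = 1/(√2*√1 + √83854) = 1/(√2*1 + √83854) = 1/(√2 + √83854)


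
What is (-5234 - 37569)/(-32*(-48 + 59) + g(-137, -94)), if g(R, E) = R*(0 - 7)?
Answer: -42803/607 ≈ -70.516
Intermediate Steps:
g(R, E) = -7*R (g(R, E) = R*(-7) = -7*R)
(-5234 - 37569)/(-32*(-48 + 59) + g(-137, -94)) = (-5234 - 37569)/(-32*(-48 + 59) - 7*(-137)) = -42803/(-32*11 + 959) = -42803/(-352 + 959) = -42803/607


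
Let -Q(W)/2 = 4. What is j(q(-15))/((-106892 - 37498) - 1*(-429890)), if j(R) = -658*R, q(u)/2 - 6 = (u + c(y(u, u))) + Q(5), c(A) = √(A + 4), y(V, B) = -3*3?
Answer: 5593/71375 - 329*I*√5/71375 ≈ 0.078361 - 0.010307*I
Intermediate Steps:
Q(W) = -8 (Q(W) = -2*4 = -8)
y(V, B) = -9
c(A) = √(4 + A)
q(u) = -4 + 2*u + 2*I*√5 (q(u) = 12 + 2*((u + √(4 - 9)) - 8) = 12 + 2*((u + √(-5)) - 8) = 12 + 2*((u + I*√5) - 8) = 12 + 2*(-8 + u + I*√5) = 12 + (-16 + 2*u + 2*I*√5) = -4 + 2*u + 2*I*√5)
j(q(-15))/((-106892 - 37498) - 1*(-429890)) = (-658*(-4 + 2*(-15) + 2*I*√5))/((-106892 - 37498) - 1*(-429890)) = (-658*(-4 - 30 + 2*I*√5))/(-144390 + 429890) = -658*(-34 + 2*I*√5)/285500 = (22372 - 1316*I*√5)*(1/285500) = 5593/71375 - 329*I*√5/71375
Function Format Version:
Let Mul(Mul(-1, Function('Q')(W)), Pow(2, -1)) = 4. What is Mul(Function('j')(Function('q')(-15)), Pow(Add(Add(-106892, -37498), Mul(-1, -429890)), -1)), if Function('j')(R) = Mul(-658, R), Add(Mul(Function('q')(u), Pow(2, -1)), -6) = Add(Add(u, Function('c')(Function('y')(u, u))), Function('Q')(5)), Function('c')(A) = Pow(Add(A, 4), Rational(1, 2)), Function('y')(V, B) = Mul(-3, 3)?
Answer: Add(Rational(5593, 71375), Mul(Rational(-329, 71375), I, Pow(5, Rational(1, 2)))) ≈ Add(0.078361, Mul(-0.010307, I))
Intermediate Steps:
Function('Q')(W) = -8 (Function('Q')(W) = Mul(-2, 4) = -8)
Function('y')(V, B) = -9
Function('c')(A) = Pow(Add(4, A), Rational(1, 2))
Function('q')(u) = Add(-4, Mul(2, u), Mul(2, I, Pow(5, Rational(1, 2)))) (Function('q')(u) = Add(12, Mul(2, Add(Add(u, Pow(Add(4, -9), Rational(1, 2))), -8))) = Add(12, Mul(2, Add(Add(u, Pow(-5, Rational(1, 2))), -8))) = Add(12, Mul(2, Add(Add(u, Mul(I, Pow(5, Rational(1, 2)))), -8))) = Add(12, Mul(2, Add(-8, u, Mul(I, Pow(5, Rational(1, 2)))))) = Add(12, Add(-16, Mul(2, u), Mul(2, I, Pow(5, Rational(1, 2))))) = Add(-4, Mul(2, u), Mul(2, I, Pow(5, Rational(1, 2)))))
Mul(Function('j')(Function('q')(-15)), Pow(Add(Add(-106892, -37498), Mul(-1, -429890)), -1)) = Mul(Mul(-658, Add(-4, Mul(2, -15), Mul(2, I, Pow(5, Rational(1, 2))))), Pow(Add(Add(-106892, -37498), Mul(-1, -429890)), -1)) = Mul(Mul(-658, Add(-4, -30, Mul(2, I, Pow(5, Rational(1, 2))))), Pow(Add(-144390, 429890), -1)) = Mul(Mul(-658, Add(-34, Mul(2, I, Pow(5, Rational(1, 2))))), Pow(285500, -1)) = Mul(Add(22372, Mul(-1316, I, Pow(5, Rational(1, 2)))), Rational(1, 285500)) = Add(Rational(5593, 71375), Mul(Rational(-329, 71375), I, Pow(5, Rational(1, 2))))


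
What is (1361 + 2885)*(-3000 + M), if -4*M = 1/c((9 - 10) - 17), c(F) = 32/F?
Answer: -407596893/32 ≈ -1.2737e+7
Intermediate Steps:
M = 9/64 (M = -1/(4*(32/((9 - 10) - 17))) = -1/(4*(32/(-1 - 17))) = -1/(4*(32/(-18))) = -1/(4*(32*(-1/18))) = -1/(4*(-16/9)) = -¼*(-9/16) = 9/64 ≈ 0.14063)
(1361 + 2885)*(-3000 + M) = (1361 + 2885)*(-3000 + 9/64) = 4246*(-191991/64) = -407596893/32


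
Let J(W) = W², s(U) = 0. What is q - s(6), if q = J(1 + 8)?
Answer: 81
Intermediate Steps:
q = 81 (q = (1 + 8)² = 9² = 81)
q - s(6) = 81 - 1*0 = 81 + 0 = 81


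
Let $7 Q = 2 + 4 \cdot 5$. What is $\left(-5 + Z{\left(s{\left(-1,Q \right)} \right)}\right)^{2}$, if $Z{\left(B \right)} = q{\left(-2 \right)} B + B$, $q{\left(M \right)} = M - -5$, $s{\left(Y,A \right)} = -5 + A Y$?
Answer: $\frac{69169}{49} \approx 1411.6$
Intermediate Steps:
$Q = \frac{22}{7}$ ($Q = \frac{2 + 4 \cdot 5}{7} = \frac{2 + 20}{7} = \frac{1}{7} \cdot 22 = \frac{22}{7} \approx 3.1429$)
$q{\left(M \right)} = 5 + M$ ($q{\left(M \right)} = M + 5 = 5 + M$)
$Z{\left(B \right)} = 4 B$ ($Z{\left(B \right)} = \left(5 - 2\right) B + B = 3 B + B = 4 B$)
$\left(-5 + Z{\left(s{\left(-1,Q \right)} \right)}\right)^{2} = \left(-5 + 4 \left(-5 + \frac{22}{7} \left(-1\right)\right)\right)^{2} = \left(-5 + 4 \left(-5 - \frac{22}{7}\right)\right)^{2} = \left(-5 + 4 \left(- \frac{57}{7}\right)\right)^{2} = \left(-5 - \frac{228}{7}\right)^{2} = \left(- \frac{263}{7}\right)^{2} = \frac{69169}{49}$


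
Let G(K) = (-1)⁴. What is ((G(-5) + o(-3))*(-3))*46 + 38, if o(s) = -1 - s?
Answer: -376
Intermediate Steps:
G(K) = 1
((G(-5) + o(-3))*(-3))*46 + 38 = ((1 + (-1 - 1*(-3)))*(-3))*46 + 38 = ((1 + (-1 + 3))*(-3))*46 + 38 = ((1 + 2)*(-3))*46 + 38 = (3*(-3))*46 + 38 = -9*46 + 38 = -414 + 38 = -376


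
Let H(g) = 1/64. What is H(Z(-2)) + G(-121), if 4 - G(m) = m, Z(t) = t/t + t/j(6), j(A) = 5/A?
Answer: 8001/64 ≈ 125.02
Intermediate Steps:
Z(t) = 1 + 6*t/5 (Z(t) = t/t + t/((5/6)) = 1 + t/((5*(1/6))) = 1 + t/(5/6) = 1 + t*(6/5) = 1 + 6*t/5)
G(m) = 4 - m
H(g) = 1/64
H(Z(-2)) + G(-121) = 1/64 + (4 - 1*(-121)) = 1/64 + (4 + 121) = 1/64 + 125 = 8001/64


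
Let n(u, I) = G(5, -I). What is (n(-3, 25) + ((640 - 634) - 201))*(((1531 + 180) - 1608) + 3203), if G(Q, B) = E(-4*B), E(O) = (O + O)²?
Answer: 131595330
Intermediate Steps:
E(O) = 4*O² (E(O) = (2*O)² = 4*O²)
G(Q, B) = 64*B² (G(Q, B) = 4*(-4*B)² = 4*(16*B²) = 64*B²)
n(u, I) = 64*I² (n(u, I) = 64*(-I)² = 64*I²)
(n(-3, 25) + ((640 - 634) - 201))*(((1531 + 180) - 1608) + 3203) = (64*25² + ((640 - 634) - 201))*(((1531 + 180) - 1608) + 3203) = (64*625 + (6 - 201))*((1711 - 1608) + 3203) = (40000 - 195)*(103 + 3203) = 39805*3306 = 131595330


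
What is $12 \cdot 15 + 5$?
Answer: $185$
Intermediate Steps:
$12 \cdot 15 + 5 = 180 + 5 = 185$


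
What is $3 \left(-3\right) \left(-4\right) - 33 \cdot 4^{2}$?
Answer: $-492$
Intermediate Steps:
$3 \left(-3\right) \left(-4\right) - 33 \cdot 4^{2} = \left(-9\right) \left(-4\right) - 528 = 36 - 528 = -492$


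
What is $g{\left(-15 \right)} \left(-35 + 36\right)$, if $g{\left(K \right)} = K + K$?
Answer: $-30$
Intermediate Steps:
$g{\left(K \right)} = 2 K$
$g{\left(-15 \right)} \left(-35 + 36\right) = 2 \left(-15\right) \left(-35 + 36\right) = \left(-30\right) 1 = -30$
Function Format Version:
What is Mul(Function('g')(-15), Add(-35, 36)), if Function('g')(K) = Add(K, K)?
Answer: -30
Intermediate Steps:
Function('g')(K) = Mul(2, K)
Mul(Function('g')(-15), Add(-35, 36)) = Mul(Mul(2, -15), Add(-35, 36)) = Mul(-30, 1) = -30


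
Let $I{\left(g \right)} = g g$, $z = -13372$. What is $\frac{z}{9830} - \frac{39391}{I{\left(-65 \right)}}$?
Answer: $- \frac{44371023}{4153175} \approx -10.684$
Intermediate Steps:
$I{\left(g \right)} = g^{2}$
$\frac{z}{9830} - \frac{39391}{I{\left(-65 \right)}} = - \frac{13372}{9830} - \frac{39391}{\left(-65\right)^{2}} = \left(-13372\right) \frac{1}{9830} - \frac{39391}{4225} = - \frac{6686}{4915} - \frac{39391}{4225} = - \frac{44371023}{4153175}$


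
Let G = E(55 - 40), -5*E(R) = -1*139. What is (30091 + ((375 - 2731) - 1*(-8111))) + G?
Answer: 179369/5 ≈ 35874.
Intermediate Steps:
E(R) = 139/5 (E(R) = -(-1)*139/5 = -1/5*(-139) = 139/5)
G = 139/5 ≈ 27.800
(30091 + ((375 - 2731) - 1*(-8111))) + G = (30091 + ((375 - 2731) - 1*(-8111))) + 139/5 = (30091 + (-2356 + 8111)) + 139/5 = (30091 + 5755) + 139/5 = 35846 + 139/5 = 179369/5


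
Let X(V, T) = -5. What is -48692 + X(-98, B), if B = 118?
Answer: -48697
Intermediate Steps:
-48692 + X(-98, B) = -48692 - 5 = -48697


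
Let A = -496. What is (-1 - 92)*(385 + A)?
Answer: 10323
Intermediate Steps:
(-1 - 92)*(385 + A) = (-1 - 92)*(385 - 496) = -93*(-111) = 10323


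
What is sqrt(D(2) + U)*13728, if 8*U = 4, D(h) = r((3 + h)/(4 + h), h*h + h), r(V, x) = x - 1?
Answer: 6864*sqrt(22) ≈ 32195.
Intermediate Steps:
r(V, x) = -1 + x
D(h) = -1 + h + h**2 (D(h) = -1 + (h*h + h) = -1 + (h**2 + h) = -1 + (h + h**2) = -1 + h + h**2)
U = 1/2 (U = (1/8)*4 = 1/2 ≈ 0.50000)
sqrt(D(2) + U)*13728 = sqrt((-1 + 2*(1 + 2)) + 1/2)*13728 = sqrt((-1 + 2*3) + 1/2)*13728 = sqrt((-1 + 6) + 1/2)*13728 = sqrt(5 + 1/2)*13728 = sqrt(11/2)*13728 = (sqrt(22)/2)*13728 = 6864*sqrt(22)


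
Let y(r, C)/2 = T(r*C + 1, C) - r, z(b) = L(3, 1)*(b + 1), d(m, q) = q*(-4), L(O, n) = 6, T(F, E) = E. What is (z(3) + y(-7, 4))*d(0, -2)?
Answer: 368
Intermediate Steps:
d(m, q) = -4*q
z(b) = 6 + 6*b (z(b) = 6*(b + 1) = 6*(1 + b) = 6 + 6*b)
y(r, C) = -2*r + 2*C (y(r, C) = 2*(C - r) = -2*r + 2*C)
(z(3) + y(-7, 4))*d(0, -2) = ((6 + 6*3) + (-2*(-7) + 2*4))*(-4*(-2)) = ((6 + 18) + (14 + 8))*8 = (24 + 22)*8 = 46*8 = 368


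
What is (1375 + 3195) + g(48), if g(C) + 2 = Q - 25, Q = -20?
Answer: 4523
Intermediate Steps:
g(C) = -47 (g(C) = -2 + (-20 - 25) = -2 - 45 = -47)
(1375 + 3195) + g(48) = (1375 + 3195) - 47 = 4570 - 47 = 4523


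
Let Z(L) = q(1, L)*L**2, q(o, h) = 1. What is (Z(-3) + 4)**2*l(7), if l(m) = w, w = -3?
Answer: -507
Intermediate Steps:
l(m) = -3
Z(L) = L**2 (Z(L) = 1*L**2 = L**2)
(Z(-3) + 4)**2*l(7) = ((-3)**2 + 4)**2*(-3) = (9 + 4)**2*(-3) = 13**2*(-3) = 169*(-3) = -507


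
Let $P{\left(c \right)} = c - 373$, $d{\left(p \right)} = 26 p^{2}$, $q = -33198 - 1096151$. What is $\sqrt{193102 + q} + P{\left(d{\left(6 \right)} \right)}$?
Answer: $563 + i \sqrt{936247} \approx 563.0 + 967.6 i$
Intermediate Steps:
$q = -1129349$
$P{\left(c \right)} = -373 + c$ ($P{\left(c \right)} = c - 373 = -373 + c$)
$\sqrt{193102 + q} + P{\left(d{\left(6 \right)} \right)} = \sqrt{193102 - 1129349} - \left(373 - 26 \cdot 6^{2}\right) = \sqrt{-936247} + \left(-373 + 26 \cdot 36\right) = i \sqrt{936247} + \left(-373 + 936\right) = i \sqrt{936247} + 563 = 563 + i \sqrt{936247}$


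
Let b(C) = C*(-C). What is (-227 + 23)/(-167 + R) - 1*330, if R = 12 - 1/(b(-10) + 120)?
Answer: -1019250/3101 ≈ -328.68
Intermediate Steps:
b(C) = -C²
R = 239/20 (R = 12 - 1/(-1*(-10)² + 120) = 12 - 1/(-1*100 + 120) = 12 - 1/(-100 + 120) = 12 - 1/20 = 239/20 ≈ 11.950)
(-227 + 23)/(-167 + R) - 1*330 = (-227 + 23)/(-167 + 239/20) - 1*330 = -204/(-3101/20) - 330 = -204*(-20/3101) - 330 = 4080/3101 - 330 = -1019250/3101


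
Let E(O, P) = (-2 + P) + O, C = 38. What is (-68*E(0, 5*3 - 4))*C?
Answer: -23256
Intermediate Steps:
E(O, P) = -2 + O + P
(-68*E(0, 5*3 - 4))*C = -68*(-2 + 0 + (5*3 - 4))*38 = -68*(-2 + 0 + (15 - 4))*38 = -68*(-2 + 0 + 11)*38 = -68*9*38 = -612*38 = -23256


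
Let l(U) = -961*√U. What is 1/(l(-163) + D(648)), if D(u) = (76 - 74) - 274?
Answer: I/(-272*I + 961*√163) ≈ -1.806e-6 + 8.1465e-5*I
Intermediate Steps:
D(u) = -272 (D(u) = 2 - 274 = -272)
1/(l(-163) + D(648)) = 1/(-961*I*√163 - 272) = 1/(-272 - 961*I*√163)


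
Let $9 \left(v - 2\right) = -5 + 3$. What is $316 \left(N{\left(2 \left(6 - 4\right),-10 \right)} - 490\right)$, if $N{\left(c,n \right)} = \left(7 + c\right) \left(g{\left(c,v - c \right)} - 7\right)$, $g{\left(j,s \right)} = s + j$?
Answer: $- \frac{1556932}{9} \approx -1.7299 \cdot 10^{5}$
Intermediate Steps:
$v = \frac{16}{9}$ ($v = 2 + \frac{-5 + 3}{9} = 2 + \frac{1}{9} \left(-2\right) = 2 - \frac{2}{9} = \frac{16}{9} \approx 1.7778$)
$g{\left(j,s \right)} = j + s$
$N{\left(c,n \right)} = - \frac{329}{9} - \frac{47 c}{9}$ ($N{\left(c,n \right)} = \left(7 + c\right) \left(\left(c - \left(- \frac{16}{9} + c\right)\right) - 7\right) = \left(7 + c\right) \left(\frac{16}{9} - 7\right) = \left(7 + c\right) \left(- \frac{47}{9}\right) = - \frac{329}{9} - \frac{47 c}{9}$)
$316 \left(N{\left(2 \left(6 - 4\right),-10 \right)} - 490\right) = 316 \left(\left(- \frac{329}{9} - \frac{47 \cdot 2 \left(6 - 4\right)}{9}\right) - 490\right) = 316 \left(\left(- \frac{329}{9} - \frac{47 \cdot 2 \cdot 2}{9}\right) - 490\right) = 316 \left(\left(- \frac{329}{9} - \frac{188}{9}\right) - 490\right) = 316 \left(- \frac{517}{9} - 490\right) = 316 \left(- \frac{4927}{9}\right) = - \frac{1556932}{9}$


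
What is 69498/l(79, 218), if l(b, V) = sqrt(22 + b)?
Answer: 69498*sqrt(101)/101 ≈ 6915.3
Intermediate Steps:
69498/l(79, 218) = 69498/(sqrt(22 + 79)) = 69498/(sqrt(101)) = 69498*(sqrt(101)/101) = 69498*sqrt(101)/101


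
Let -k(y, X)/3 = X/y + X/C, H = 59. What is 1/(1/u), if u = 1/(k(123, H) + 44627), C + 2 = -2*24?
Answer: 2050/91489657 ≈ 2.2407e-5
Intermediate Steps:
C = -50 (C = -2 - 2*24 = -2 - 48 = -50)
k(y, X) = 3*X/50 - 3*X/y (k(y, X) = -3*(X/y + X/(-50)) = -3*(X/y + X*(-1/50)) = -3*(X/y - X/50) = -3*(-X/50 + X/y) = 3*X/50 - 3*X/y)
u = 2050/91489657 (u = 1/((3/50)*59*(-50 + 123)/123 + 44627) = 1/((3/50)*59*(1/123)*73 + 44627) = 1/(4307/2050 + 44627) = 1/(91489657/2050) = 2050/91489657 ≈ 2.2407e-5)
1/(1/u) = 1/(1/(2050/91489657)) = 1/(91489657/2050) = 2050/91489657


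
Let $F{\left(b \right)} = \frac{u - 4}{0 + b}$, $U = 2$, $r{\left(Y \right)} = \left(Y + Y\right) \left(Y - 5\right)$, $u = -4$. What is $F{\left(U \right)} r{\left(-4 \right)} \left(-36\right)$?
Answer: $10368$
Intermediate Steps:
$r{\left(Y \right)} = 2 Y \left(-5 + Y\right)$
$F{\left(b \right)} = - \frac{8}{b}$ ($F{\left(b \right)} = \frac{-4 - 4}{0 + b} = - \frac{8}{b}$)
$F{\left(U \right)} r{\left(-4 \right)} \left(-36\right) = - \frac{8}{2} \cdot 2 \left(-4\right) \left(-5 - 4\right) \left(-36\right) = \left(-8\right) \frac{1}{2} \cdot 2 \left(-4\right) \left(-9\right) \left(-36\right) = \left(-4\right) 72 \left(-36\right) = \left(-288\right) \left(-36\right) = 10368$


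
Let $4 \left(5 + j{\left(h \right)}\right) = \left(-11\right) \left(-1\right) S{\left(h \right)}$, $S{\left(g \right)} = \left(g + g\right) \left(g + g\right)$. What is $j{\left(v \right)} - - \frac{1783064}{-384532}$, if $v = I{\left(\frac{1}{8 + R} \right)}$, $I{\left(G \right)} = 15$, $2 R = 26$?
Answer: $\frac{237002744}{96133} \approx 2465.4$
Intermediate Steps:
$R = 13$ ($R = \frac{1}{2} \cdot 26 = 13$)
$S{\left(g \right)} = 4 g^{2}$ ($S{\left(g \right)} = 2 g 2 g = 4 g^{2}$)
$v = 15$
$j{\left(h \right)} = -5 + 11 h^{2}$ ($j{\left(h \right)} = -5 + \frac{\left(-11\right) \left(-1\right) 4 h^{2}}{4} = -5 + \frac{11 \cdot 4 h^{2}}{4} = -5 + \frac{44 h^{2}}{4} = -5 + 11 h^{2}$)
$j{\left(v \right)} - - \frac{1783064}{-384532} = \left(-5 + 11 \cdot 15^{2}\right) - - \frac{1783064}{-384532} = \left(-5 + 11 \cdot 225\right) - \left(-1783064\right) \left(- \frac{1}{384532}\right) = \left(-5 + 2475\right) - \frac{445766}{96133} = 2470 - \frac{445766}{96133} = \frac{237002744}{96133}$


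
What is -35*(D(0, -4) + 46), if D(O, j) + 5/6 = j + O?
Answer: -8645/6 ≈ -1440.8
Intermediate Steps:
D(O, j) = -⅚ + O + j (D(O, j) = -⅚ + (j + O) = -⅚ + (O + j) = -⅚ + O + j)
-35*(D(0, -4) + 46) = -35*((-⅚ + 0 - 4) + 46) = -35*(-29/6 + 46) = -35*247/6 = -8645/6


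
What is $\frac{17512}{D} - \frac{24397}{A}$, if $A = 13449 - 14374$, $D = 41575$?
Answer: $\frac{8244031}{307655} \approx 26.796$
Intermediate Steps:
$A = -925$ ($A = 13449 - 14374 = -925$)
$\frac{17512}{D} - \frac{24397}{A} = \frac{17512}{41575} - \frac{24397}{-925} = 17512 \cdot \frac{1}{41575} - - \frac{24397}{925} = \frac{17512}{41575} + \frac{24397}{925} = \frac{8244031}{307655}$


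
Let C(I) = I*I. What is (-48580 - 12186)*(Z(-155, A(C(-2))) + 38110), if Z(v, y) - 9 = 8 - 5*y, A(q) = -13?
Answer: -2320775072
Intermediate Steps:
C(I) = I²
Z(v, y) = 17 - 5*y (Z(v, y) = 9 + (8 - 5*y) = 17 - 5*y)
(-48580 - 12186)*(Z(-155, A(C(-2))) + 38110) = (-48580 - 12186)*((17 - 5*(-13)) + 38110) = -60766*((17 + 65) + 38110) = -60766*(82 + 38110) = -60766*38192 = -2320775072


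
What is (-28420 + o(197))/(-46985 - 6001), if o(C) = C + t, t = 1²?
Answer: 14111/26493 ≈ 0.53263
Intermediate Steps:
t = 1
o(C) = 1 + C (o(C) = C + 1 = 1 + C)
(-28420 + o(197))/(-46985 - 6001) = (-28420 + (1 + 197))/(-46985 - 6001) = (-28420 + 198)/(-52986) = -28222*(-1/52986) = 14111/26493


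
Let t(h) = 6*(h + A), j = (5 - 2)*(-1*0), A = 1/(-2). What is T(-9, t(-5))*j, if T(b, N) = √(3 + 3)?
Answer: 0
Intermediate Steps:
A = -½ ≈ -0.50000
j = 0 (j = 3*0 = 0)
t(h) = -3 + 6*h (t(h) = 6*(h - ½) = 6*(-½ + h) = -3 + 6*h)
T(b, N) = √6
T(-9, t(-5))*j = √6*0 = 0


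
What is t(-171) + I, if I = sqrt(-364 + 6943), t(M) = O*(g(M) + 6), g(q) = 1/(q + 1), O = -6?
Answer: -3057/85 + 3*sqrt(731) ≈ 45.146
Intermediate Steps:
g(q) = 1/(1 + q)
t(M) = -36 - 6/(1 + M) (t(M) = -6*(1/(1 + M) + 6) = -6*(6 + 1/(1 + M)) = -36 - 6/(1 + M))
I = 3*sqrt(731) (I = sqrt(6579) = 3*sqrt(731) ≈ 81.111)
t(-171) + I = 6*(-7 - 6*(-171))/(1 - 171) + 3*sqrt(731) = 6*(-7 + 1026)/(-170) + 3*sqrt(731) = 6*(-1/170)*1019 + 3*sqrt(731) = -3057/85 + 3*sqrt(731)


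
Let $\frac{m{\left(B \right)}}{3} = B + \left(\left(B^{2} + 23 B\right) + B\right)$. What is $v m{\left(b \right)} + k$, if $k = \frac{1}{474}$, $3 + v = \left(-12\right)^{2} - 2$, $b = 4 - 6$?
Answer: $- \frac{9092267}{474} \approx -19182.0$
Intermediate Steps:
$b = -2$
$v = 139$ ($v = -3 - \left(2 - \left(-12\right)^{2}\right) = -3 + \left(144 - 2\right) = -3 + 142 = 139$)
$k = \frac{1}{474} \approx 0.0021097$
$m{\left(B \right)} = 3 B^{2} + 75 B$ ($m{\left(B \right)} = 3 \left(B + \left(\left(B^{2} + 23 B\right) + B\right)\right) = 3 \left(B + \left(B^{2} + 24 B\right)\right) = 3 \left(B^{2} + 25 B\right) = 3 B^{2} + 75 B$)
$v m{\left(b \right)} + k = 139 \cdot 3 \left(-2\right) \left(25 - 2\right) + \frac{1}{474} = 139 \cdot 3 \left(-2\right) 23 + \frac{1}{474} = 139 \left(-138\right) + \frac{1}{474} = -19182 + \frac{1}{474} = - \frac{9092267}{474}$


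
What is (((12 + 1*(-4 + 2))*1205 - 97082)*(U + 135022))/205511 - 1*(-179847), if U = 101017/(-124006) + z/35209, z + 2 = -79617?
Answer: 55623604726417039623/448643589048397 ≈ 1.2398e+5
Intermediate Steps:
z = -79619 (z = -2 - 79617 = -79619)
U = -13429941267/4366127254 (U = 101017/(-124006) - 79619/35209 = 101017*(-1/124006) - 79619*1/35209 = -101017/124006 - 79619/35209 = -13429941267/4366127254 ≈ -3.0759)
(((12 + 1*(-4 + 2))*1205 - 97082)*(U + 135022))/205511 - 1*(-179847) = (((12 + 1*(-4 + 2))*1205 - 97082)*(-13429941267/4366127254 + 135022))/205511 - 1*(-179847) = (((12 + 1*(-2))*1205 - 97082)*(589509804148321/4366127254))*(1/205511) + 179847 = (((12 - 2)*1205 - 97082)*(589509804148321/4366127254))*(1/205511) + 179847 = ((10*1205 - 97082)*(589509804148321/4366127254))*(1/205511) + 179847 = ((12050 - 97082)*(589509804148321/4366127254))*(1/205511) + 179847 = -85032*589509804148321/4366127254*(1/205511) + 179847 = -25063598833170015636/2183063627*1/205511 + 179847 = -25063598833170015636/448643589048397 + 179847 = 55623604726417039623/448643589048397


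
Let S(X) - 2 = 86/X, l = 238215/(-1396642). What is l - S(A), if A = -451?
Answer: -1247094837/629885542 ≈ -1.9799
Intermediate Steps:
l = -238215/1396642 (l = 238215*(-1/1396642) = -238215/1396642 ≈ -0.17056)
S(X) = 2 + 86/X
l - S(A) = -238215/1396642 - (2 + 86/(-451)) = -238215/1396642 - (2 + 86*(-1/451)) = -238215/1396642 - (2 - 86/451) = -238215/1396642 - 1*816/451 = -238215/1396642 - 816/451 = -1247094837/629885542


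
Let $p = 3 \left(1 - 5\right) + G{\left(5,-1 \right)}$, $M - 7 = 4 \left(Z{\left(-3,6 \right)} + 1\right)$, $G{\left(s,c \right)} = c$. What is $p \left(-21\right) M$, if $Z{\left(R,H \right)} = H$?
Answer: $9555$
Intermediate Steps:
$M = 35$ ($M = 7 + 4 \left(6 + 1\right) = 7 + 4 \cdot 7 = 7 + 28 = 35$)
$p = -13$ ($p = 3 \left(1 - 5\right) - 1 = 3 \left(-4\right) - 1 = -12 - 1 = -13$)
$p \left(-21\right) M = \left(-13\right) \left(-21\right) 35 = 273 \cdot 35 = 9555$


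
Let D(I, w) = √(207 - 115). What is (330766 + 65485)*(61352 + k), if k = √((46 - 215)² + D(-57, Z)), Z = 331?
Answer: 24310791352 + 396251*√(28561 + 2*√23) ≈ 2.4378e+10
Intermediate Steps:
D(I, w) = 2*√23 (D(I, w) = √92 = 2*√23)
k = √(28561 + 2*√23) (k = √((46 - 215)² + 2*√23) = √((-169)² + 2*√23) = √(28561 + 2*√23) ≈ 169.03)
(330766 + 65485)*(61352 + k) = (330766 + 65485)*(61352 + √(28561 + 2*√23)) = 396251*(61352 + √(28561 + 2*√23)) = 24310791352 + 396251*√(28561 + 2*√23)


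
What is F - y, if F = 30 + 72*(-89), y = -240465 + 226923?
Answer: 7164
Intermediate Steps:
y = -13542
F = -6378 (F = 30 - 6408 = -6378)
F - y = -6378 - 1*(-13542) = -6378 + 13542 = 7164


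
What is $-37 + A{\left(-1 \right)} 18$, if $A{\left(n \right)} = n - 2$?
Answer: $-91$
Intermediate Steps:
$A{\left(n \right)} = -2 + n$
$-37 + A{\left(-1 \right)} 18 = -37 + \left(-2 - 1\right) 18 = -37 - 54 = -91$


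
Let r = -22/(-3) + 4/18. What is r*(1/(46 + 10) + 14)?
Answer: 13345/126 ≈ 105.91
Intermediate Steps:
r = 68/9 (r = -22*(-⅓) + 4*(1/18) = 22/3 + 2/9 = 68/9 ≈ 7.5556)
r*(1/(46 + 10) + 14) = 68*(1/(46 + 10) + 14)/9 = 68*(1/56 + 14)/9 = (68/9)*(785/56) = 13345/126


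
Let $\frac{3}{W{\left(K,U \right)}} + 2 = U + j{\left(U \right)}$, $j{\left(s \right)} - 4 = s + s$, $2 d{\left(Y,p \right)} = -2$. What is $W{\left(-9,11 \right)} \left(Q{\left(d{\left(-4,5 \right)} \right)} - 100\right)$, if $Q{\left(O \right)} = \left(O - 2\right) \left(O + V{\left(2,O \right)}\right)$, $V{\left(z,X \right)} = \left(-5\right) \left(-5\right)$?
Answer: $- \frac{516}{35} \approx -14.743$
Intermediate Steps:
$d{\left(Y,p \right)} = -1$ ($d{\left(Y,p \right)} = \frac{1}{2} \left(-2\right) = -1$)
$j{\left(s \right)} = 4 + 2 s$ ($j{\left(s \right)} = 4 + \left(s + s\right) = 4 + 2 s$)
$V{\left(z,X \right)} = 25$
$Q{\left(O \right)} = \left(-2 + O\right) \left(25 + O\right)$ ($Q{\left(O \right)} = \left(O - 2\right) \left(O + 25\right) = \left(-2 + O\right) \left(25 + O\right)$)
$W{\left(K,U \right)} = \frac{3}{2 + 3 U}$ ($W{\left(K,U \right)} = \frac{3}{-2 + \left(U + \left(4 + 2 U\right)\right)} = \frac{3}{-2 + \left(4 + 3 U\right)} = \frac{3}{2 + 3 U}$)
$W{\left(-9,11 \right)} \left(Q{\left(d{\left(-4,5 \right)} \right)} - 100\right) = \frac{3}{2 + 3 \cdot 11} \left(\left(-50 + \left(-1\right)^{2} + 23 \left(-1\right)\right) - 100\right) = \frac{3}{2 + 33} \left(\left(-50 + 1 - 23\right) - 100\right) = \frac{3}{35} \left(-72 - 100\right) = 3 \cdot \frac{1}{35} \left(-172\right) = \frac{3}{35} \left(-172\right) = - \frac{516}{35}$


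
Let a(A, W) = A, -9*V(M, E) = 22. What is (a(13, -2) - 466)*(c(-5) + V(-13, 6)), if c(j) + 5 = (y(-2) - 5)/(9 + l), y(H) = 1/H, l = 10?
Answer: 399395/114 ≈ 3503.5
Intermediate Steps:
V(M, E) = -22/9 (V(M, E) = -⅑*22 = -22/9)
c(j) = -201/38 (c(j) = -5 + (1/(-2) - 5)/(9 + 10) = -5 + (-½ - 5)/19 = -5 - 11/2*1/19 = -5 - 11/38 = -201/38)
(a(13, -2) - 466)*(c(-5) + V(-13, 6)) = (13 - 466)*(-201/38 - 22/9) = -453*(-2645/342) = 399395/114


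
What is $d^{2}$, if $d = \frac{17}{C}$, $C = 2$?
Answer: $\frac{289}{4} \approx 72.25$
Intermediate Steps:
$d = \frac{17}{2} \approx 8.5$
$d^{2} = \left(\frac{17}{2}\right)^{2} = \frac{289}{4}$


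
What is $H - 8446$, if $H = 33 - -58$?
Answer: $-8355$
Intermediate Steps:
$H = 91$ ($H = 33 + 58 = 91$)
$H - 8446 = 91 - 8446 = -8355$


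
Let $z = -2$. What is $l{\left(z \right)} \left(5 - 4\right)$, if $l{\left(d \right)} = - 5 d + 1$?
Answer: $11$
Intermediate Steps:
$l{\left(d \right)} = 1 - 5 d$
$l{\left(z \right)} \left(5 - 4\right) = \left(1 - -10\right) \left(5 - 4\right) = \left(1 + 10\right) \left(5 - 4\right) = 11 \cdot 1 = 11$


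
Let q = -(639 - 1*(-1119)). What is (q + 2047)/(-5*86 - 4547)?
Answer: -289/4977 ≈ -0.058067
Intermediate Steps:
q = -1758 (q = -(639 + 1119) = -1*1758 = -1758)
(q + 2047)/(-5*86 - 4547) = (-1758 + 2047)/(-5*86 - 4547) = 289/(-430 - 4547) = 289/(-4977) = 289*(-1/4977) = -289/4977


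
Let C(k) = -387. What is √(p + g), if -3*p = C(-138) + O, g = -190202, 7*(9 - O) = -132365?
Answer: I*√86603181/21 ≈ 443.15*I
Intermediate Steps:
O = 132428/7 (O = 9 - ⅐*(-132365) = 9 + 132365/7 = 132428/7 ≈ 18918.)
p = -129719/21 (p = -(-387 + 132428/7)/3 = -⅓*129719/7 = -129719/21 ≈ -6177.1)
√(p + g) = √(-129719/21 - 190202) = √(-4123961/21) = I*√86603181/21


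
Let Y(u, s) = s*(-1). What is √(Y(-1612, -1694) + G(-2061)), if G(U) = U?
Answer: I*√367 ≈ 19.157*I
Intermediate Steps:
Y(u, s) = -s
√(Y(-1612, -1694) + G(-2061)) = √(-1*(-1694) - 2061) = √(1694 - 2061) = √(-367) = I*√367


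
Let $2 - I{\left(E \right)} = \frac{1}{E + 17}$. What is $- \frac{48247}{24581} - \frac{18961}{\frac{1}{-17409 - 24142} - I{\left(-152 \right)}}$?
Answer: $\frac{2613880790379653}{276793268936} \approx 9443.4$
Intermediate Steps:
$I{\left(E \right)} = 2 - \frac{1}{17 + E}$ ($I{\left(E \right)} = 2 - \frac{1}{E + 17} = 2 - \frac{1}{17 + E}$)
$- \frac{48247}{24581} - \frac{18961}{\frac{1}{-17409 - 24142} - I{\left(-152 \right)}} = - \frac{48247}{24581} - \frac{18961}{\frac{1}{-17409 - 24142} - \frac{33 + 2 \left(-152\right)}{17 - 152}} = \left(-48247\right) \frac{1}{24581} - \frac{18961}{\frac{1}{-41551} - \frac{33 - 304}{-135}} = - \frac{48247}{24581} - \frac{18961}{- \frac{1}{41551} - \left(- \frac{1}{135}\right) \left(-271\right)} = - \frac{48247}{24581} - \frac{18961}{- \frac{1}{41551} - \frac{271}{135}} = - \frac{48247}{24581} - \frac{18961}{- \frac{11260456}{5609385}} = - \frac{48247}{24581} - - \frac{106359548985}{11260456} = - \frac{48247}{24581} + \frac{106359548985}{11260456} = \frac{2613880790379653}{276793268936}$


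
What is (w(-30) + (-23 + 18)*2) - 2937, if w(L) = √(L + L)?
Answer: -2947 + 2*I*√15 ≈ -2947.0 + 7.746*I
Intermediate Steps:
w(L) = √2*√L (w(L) = √(2*L) = √2*√L)
(w(-30) + (-23 + 18)*2) - 2937 = (√2*√(-30) + (-23 + 18)*2) - 2937 = (√2*(I*√30) - 5*2) - 2937 = (2*I*√15 - 10) - 2937 = (-10 + 2*I*√15) - 2937 = -2947 + 2*I*√15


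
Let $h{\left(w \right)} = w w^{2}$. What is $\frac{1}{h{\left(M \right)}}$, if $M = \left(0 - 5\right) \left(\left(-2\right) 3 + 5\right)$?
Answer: $\frac{1}{125} \approx 0.008$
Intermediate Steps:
$M = 5$ ($M = - 5 \left(-6 + 5\right) = \left(-5\right) \left(-1\right) = 5$)
$h{\left(w \right)} = w^{3}$
$\frac{1}{h{\left(M \right)}} = \frac{1}{5^{3}} = \frac{1}{125}$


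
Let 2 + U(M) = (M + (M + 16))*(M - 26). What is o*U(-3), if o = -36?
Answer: 10512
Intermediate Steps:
U(M) = -2 + (-26 + M)*(16 + 2*M) (U(M) = -2 + (M + (M + 16))*(M - 26) = -2 + (M + (16 + M))*(-26 + M) = -2 + (16 + 2*M)*(-26 + M) = -2 + (-26 + M)*(16 + 2*M))
o*U(-3) = -36*(-418 - 36*(-3) + 2*(-3)²) = -36*(-418 + 108 + 2*9) = -36*(-418 + 108 + 18) = -36*(-292) = 10512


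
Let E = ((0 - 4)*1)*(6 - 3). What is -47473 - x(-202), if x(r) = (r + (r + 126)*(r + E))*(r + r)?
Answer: 6441575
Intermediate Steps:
E = -12 (E = -4*1*3 = -4*3 = -12)
x(r) = 2*r*(r + (-12 + r)*(126 + r)) (x(r) = (r + (r + 126)*(r - 12))*(r + r) = (r + (126 + r)*(-12 + r))*(2*r) = (r + (-12 + r)*(126 + r))*(2*r) = 2*r*(r + (-12 + r)*(126 + r)))
-47473 - x(-202) = -47473 - 2*(-202)*(-1512 + (-202)**2 + 115*(-202)) = -47473 - 2*(-202)*(-1512 + 40804 - 23230) = -47473 - 2*(-202)*16062 = -47473 - 1*(-6489048) = -47473 + 6489048 = 6441575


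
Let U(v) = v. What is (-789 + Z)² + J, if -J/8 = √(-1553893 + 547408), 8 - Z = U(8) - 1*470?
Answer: 101761 - 8*I*√1006485 ≈ 1.0176e+5 - 8025.9*I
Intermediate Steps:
Z = 470 (Z = 8 - (8 - 1*470) = 8 - (8 - 470) = 8 - 1*(-462) = 8 + 462 = 470)
J = -8*I*√1006485 (J = -8*√(-1553893 + 547408) = -8*I*√1006485 ≈ -8025.9*I)
(-789 + Z)² + J = (-789 + 470)² - 8*I*√1006485 = (-319)² - 8*I*√1006485 = 101761 - 8*I*√1006485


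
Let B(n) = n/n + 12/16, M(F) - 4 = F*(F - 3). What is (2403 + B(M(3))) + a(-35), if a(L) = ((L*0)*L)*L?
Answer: 9619/4 ≈ 2404.8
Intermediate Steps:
M(F) = 4 + F*(-3 + F) (M(F) = 4 + F*(F - 3) = 4 + F*(-3 + F))
B(n) = 7/4 (B(n) = 1 + 12*(1/16) = 1 + ¾ = 7/4)
a(L) = 0 (a(L) = (0*L)*L = 0*L = 0)
(2403 + B(M(3))) + a(-35) = (2403 + 7/4) + 0 = 9619/4 + 0 = 9619/4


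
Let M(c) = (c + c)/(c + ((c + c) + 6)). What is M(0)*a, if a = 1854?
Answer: 0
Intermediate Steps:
M(c) = 2*c/(6 + 3*c) (M(c) = (2*c)/(c + (2*c + 6)) = (2*c)/(c + (6 + 2*c)) = (2*c)/(6 + 3*c) = 2*c/(6 + 3*c))
M(0)*a = ((⅔)*0/(2 + 0))*1854 = ((⅔)*0/2)*1854 = ((⅔)*0*(½))*1854 = 0*1854 = 0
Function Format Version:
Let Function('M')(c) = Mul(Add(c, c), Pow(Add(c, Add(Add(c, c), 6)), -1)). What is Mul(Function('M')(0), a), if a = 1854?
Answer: 0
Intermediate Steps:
Function('M')(c) = Mul(2, c, Pow(Add(6, Mul(3, c)), -1)) (Function('M')(c) = Mul(Mul(2, c), Pow(Add(c, Add(Mul(2, c), 6)), -1)) = Mul(Mul(2, c), Pow(Add(c, Add(6, Mul(2, c))), -1)) = Mul(Mul(2, c), Pow(Add(6, Mul(3, c)), -1)) = Mul(2, c, Pow(Add(6, Mul(3, c)), -1)))
Mul(Function('M')(0), a) = Mul(Mul(Rational(2, 3), 0, Pow(Add(2, 0), -1)), 1854) = Mul(Mul(Rational(2, 3), 0, Pow(2, -1)), 1854) = Mul(Mul(Rational(2, 3), 0, Rational(1, 2)), 1854) = Mul(0, 1854) = 0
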